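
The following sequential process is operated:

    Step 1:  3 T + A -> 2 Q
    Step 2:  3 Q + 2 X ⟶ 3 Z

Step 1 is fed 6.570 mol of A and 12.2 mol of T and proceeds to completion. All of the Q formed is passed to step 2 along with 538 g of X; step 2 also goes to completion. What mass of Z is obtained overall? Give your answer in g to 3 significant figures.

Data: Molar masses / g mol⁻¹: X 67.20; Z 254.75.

Step 1:
n(A) = 6.570 mol
n(T) = 12.20 mol
n/ν for A = 6.570/1 = 6.570
n/ν for T = 12.20/3 = 4.067
Smallest n/ν is T → limiting reagent.
n(Q) produced = (2/3) × 12.20 = 8.133 mol
Step 2:
n(Q) available = 8.133 mol
n(X) = 538.0 / 67.20 = 8.006 mol
n/ν for Q = 8.133/3 = 2.711
n/ν for X = 8.006/2 = 4.003
Smallest n/ν is Q → limiting reagent.
n(Z) = (3/3) × 8.133 = 8.133 mol
mass = 8.133 × 254.75 = 2072 g

2070 g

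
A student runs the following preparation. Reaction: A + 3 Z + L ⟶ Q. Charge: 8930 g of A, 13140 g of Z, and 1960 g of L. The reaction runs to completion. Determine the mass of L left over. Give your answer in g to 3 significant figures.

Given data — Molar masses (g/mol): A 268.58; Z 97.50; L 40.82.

603 g

n(A) = 8930 / 268.58 = 33.25 mol
n(Z) = 13140 / 97.50 = 134.8 mol
n(L) = 1960 / 40.82 = 48.02 mol
n/ν → A: 33.25, Z: 44.93, L: 48.02; A is limiting.
L consumed = (1/1) × 33.25 = 33.25 mol
L remaining = 48.02 − 33.25 = 14.77 mol
mass = 14.77 × 40.82 = 602.9 g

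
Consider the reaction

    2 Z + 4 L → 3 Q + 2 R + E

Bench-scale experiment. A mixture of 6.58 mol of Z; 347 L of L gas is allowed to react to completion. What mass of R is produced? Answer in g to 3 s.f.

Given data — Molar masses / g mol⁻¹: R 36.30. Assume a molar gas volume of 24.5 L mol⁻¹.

n(Z) = 6.580 mol
n(L) = 347.0 / 24.5 = 14.16 mol
n/ν for Z = 6.580/2 = 3.290
n/ν for L = 14.16/4 = 3.540
Smallest n/ν is Z → limiting reagent.
n(R) = (2/2) × 6.580 = 6.580 mol
mass = 6.580 × 36.30 = 238.9 g

239 g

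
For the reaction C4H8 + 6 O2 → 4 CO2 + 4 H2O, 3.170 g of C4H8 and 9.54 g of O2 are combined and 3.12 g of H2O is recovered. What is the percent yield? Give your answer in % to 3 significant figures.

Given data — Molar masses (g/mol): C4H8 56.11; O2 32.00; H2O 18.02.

87.1 %

n(C4H8) = 3.170 / 56.11 = 0.05650 mol
n(O2) = 9.540 / 32.00 = 0.2981 mol
n/ν → C4H8: 0.05650, O2: 0.04968; O2 is limiting.
theoretical n(H2O) = (4/6) × 0.2981 = 0.1987 mol → 3.581 g
% yield = 3.12 / 3.581 × 100 = 87.13 %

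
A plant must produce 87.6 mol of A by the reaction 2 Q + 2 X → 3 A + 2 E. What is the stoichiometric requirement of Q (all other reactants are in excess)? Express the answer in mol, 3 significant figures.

n(A) = 87.60 mol
n(Q) = (2/3) × 87.60 = 58.40 mol

58.4 mol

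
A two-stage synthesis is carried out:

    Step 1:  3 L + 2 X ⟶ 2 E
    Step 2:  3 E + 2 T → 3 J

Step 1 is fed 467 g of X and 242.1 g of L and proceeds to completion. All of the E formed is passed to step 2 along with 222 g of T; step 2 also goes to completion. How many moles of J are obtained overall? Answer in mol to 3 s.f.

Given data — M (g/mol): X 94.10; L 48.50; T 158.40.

Step 1:
n(X) = 467.0 / 94.10 = 4.963 mol
n(L) = 242.1 / 48.50 = 4.992 mol
n/ν for X = 4.963/2 = 2.482
n/ν for L = 4.992/3 = 1.664
Smallest n/ν is L → limiting reagent.
n(E) produced = (2/3) × 4.992 = 3.328 mol
Step 2:
n(E) available = 3.328 mol
n(T) = 222.0 / 158.40 = 1.402 mol
n/ν for E = 3.328/3 = 1.109
n/ν for T = 1.402/2 = 0.7010
Smallest n/ν is T → limiting reagent.
n(J) = (3/2) × 1.402 = 2.103 mol

2.10 mol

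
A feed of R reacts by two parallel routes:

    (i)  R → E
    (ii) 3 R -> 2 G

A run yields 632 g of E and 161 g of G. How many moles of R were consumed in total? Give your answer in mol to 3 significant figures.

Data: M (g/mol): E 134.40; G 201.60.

n(E) = 632 / 134.40 = 4.702 mol
n(G) = 161 / 201.60 = 0.7986 mol
n(R) via (i) = (1/1)×4.702 = 4.702 mol
n(R) via (ii) = (3/2)×0.7986 = 1.198 mol
total n(R) = 4.702 + 1.198 = 5.900 mol

5.90 mol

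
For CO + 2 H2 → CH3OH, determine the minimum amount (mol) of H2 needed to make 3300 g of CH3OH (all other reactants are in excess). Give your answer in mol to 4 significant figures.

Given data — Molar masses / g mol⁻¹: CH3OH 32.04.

n(CH3OH) = 3300 / 32.04 = 103.0 mol
n(H2) = (2/1) × 103.0 = 206.0 mol

206.0 mol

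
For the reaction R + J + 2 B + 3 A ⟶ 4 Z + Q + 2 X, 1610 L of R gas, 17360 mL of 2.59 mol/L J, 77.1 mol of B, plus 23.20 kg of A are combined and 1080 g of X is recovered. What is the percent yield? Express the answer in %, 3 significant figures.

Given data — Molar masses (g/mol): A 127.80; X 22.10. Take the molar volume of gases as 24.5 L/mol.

n(R) = 1610 / 24.5 = 65.71 mol
n(J) = 2.59 × 17360/1000 = 44.96 mol
n(B) = 77.10 mol
n(A) = 23.20×1000 / 127.80 = 181.5 mol
n/ν for R = 65.71/1 = 65.71
n/ν for J = 44.96/1 = 44.96
n/ν for B = 77.10/2 = 38.55
n/ν for A = 181.5/3 = 60.50
Smallest n/ν is B → limiting reagent.
theoretical n(X) = (2/2) × 77.10 = 77.10 mol → 1704 g
% yield = 1080 / 1704 × 100 = 63.38 %

63.4 %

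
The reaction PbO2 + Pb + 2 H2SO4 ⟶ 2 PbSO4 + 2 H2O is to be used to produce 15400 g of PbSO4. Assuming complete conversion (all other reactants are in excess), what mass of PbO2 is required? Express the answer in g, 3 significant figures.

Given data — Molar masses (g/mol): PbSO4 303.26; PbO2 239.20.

n(PbSO4) = 15400 / 303.26 = 50.78 mol
n(PbO2) = (1/2) × 50.78 = 25.39 mol
mass = 25.39 × 239.20 = 6073 g

6070 g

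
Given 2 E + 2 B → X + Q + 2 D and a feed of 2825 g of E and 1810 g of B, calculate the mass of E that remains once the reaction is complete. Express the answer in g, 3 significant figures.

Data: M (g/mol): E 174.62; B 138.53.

n(E) = 2825 / 174.62 = 16.18 mol
n(B) = 1810 / 138.53 = 13.07 mol
n/ν for E = 16.18/2 = 8.090
n/ν for B = 13.07/2 = 6.535
Smallest n/ν is B → limiting reagent.
E consumed = (2/2) × 13.07 = 13.07 mol
E remaining = 16.18 − 13.07 = 3.110 mol
mass = 3.110 × 174.62 = 543.1 g

543 g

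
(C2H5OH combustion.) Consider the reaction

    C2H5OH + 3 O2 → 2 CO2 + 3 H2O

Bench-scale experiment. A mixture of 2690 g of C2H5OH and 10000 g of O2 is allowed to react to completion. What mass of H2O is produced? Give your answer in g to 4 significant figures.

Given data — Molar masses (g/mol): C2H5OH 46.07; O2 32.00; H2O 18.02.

3157 g

n(C2H5OH) = 2690 / 46.07 = 58.39 mol
n(O2) = 10000 / 32.00 = 312.5 mol
n/ν for C2H5OH = 58.39/1 = 58.39
n/ν for O2 = 312.5/3 = 104.2
Smallest n/ν is C2H5OH → limiting reagent.
n(H2O) = (3/1) × 58.39 = 175.2 mol
mass = 175.2 × 18.02 = 3157 g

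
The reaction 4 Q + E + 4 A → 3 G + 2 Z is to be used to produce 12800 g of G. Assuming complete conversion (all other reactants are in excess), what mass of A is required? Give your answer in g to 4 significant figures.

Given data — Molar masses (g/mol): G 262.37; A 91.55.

5955 g

n(G) = 12800 / 262.37 = 48.79 mol
n(A) = (4/3) × 48.79 = 65.05 mol
mass = 65.05 × 91.55 = 5955 g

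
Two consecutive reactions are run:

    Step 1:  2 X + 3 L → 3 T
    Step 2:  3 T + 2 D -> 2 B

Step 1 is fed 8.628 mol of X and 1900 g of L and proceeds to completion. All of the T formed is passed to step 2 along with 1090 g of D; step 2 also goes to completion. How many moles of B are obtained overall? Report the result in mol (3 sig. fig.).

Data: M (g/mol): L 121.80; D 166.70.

6.54 mol

Step 1:
n(X) = 8.628 mol
n(L) = 1900 / 121.80 = 15.60 mol
n/ν for X = 8.628/2 = 4.314
n/ν for L = 15.60/3 = 5.200
Smallest n/ν is X → limiting reagent.
n(T) produced = (3/2) × 8.628 = 12.94 mol
Step 2:
n(T) available = 12.94 mol
n(D) = 1090 / 166.70 = 6.539 mol
n/ν for T = 12.94/3 = 4.313
n/ν for D = 6.539/2 = 3.270
Smallest n/ν is D → limiting reagent.
n(B) = (2/2) × 6.539 = 6.539 mol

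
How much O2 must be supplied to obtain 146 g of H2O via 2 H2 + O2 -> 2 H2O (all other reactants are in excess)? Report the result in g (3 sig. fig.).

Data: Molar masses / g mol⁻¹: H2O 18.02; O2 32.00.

n(H2O) = 146 / 18.02 = 8.102 mol
n(O2) = (1/2) × 8.102 = 4.051 mol
mass = 4.051 × 32.00 = 129.6 g

130 g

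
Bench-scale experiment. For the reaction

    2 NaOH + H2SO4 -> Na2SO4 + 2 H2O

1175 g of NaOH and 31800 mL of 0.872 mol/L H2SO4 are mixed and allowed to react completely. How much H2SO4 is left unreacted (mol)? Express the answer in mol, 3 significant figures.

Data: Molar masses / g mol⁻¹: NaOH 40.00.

n(NaOH) = 1175 / 40.00 = 29.38 mol
n(H2SO4) = 0.872 × 31800/1000 = 27.73 mol
n/ν → NaOH: 14.69, H2SO4: 27.73; NaOH is limiting.
H2SO4 consumed = (1/2) × 29.38 = 14.69 mol
H2SO4 remaining = 27.73 − 14.69 = 13.04 mol

13.0 mol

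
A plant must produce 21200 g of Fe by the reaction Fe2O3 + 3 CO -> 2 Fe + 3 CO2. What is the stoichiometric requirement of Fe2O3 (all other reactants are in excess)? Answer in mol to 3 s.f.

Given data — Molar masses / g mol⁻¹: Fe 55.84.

190 mol

n(Fe) = 21200 / 55.84 = 379.7 mol
n(Fe2O3) = (1/2) × 379.7 = 189.9 mol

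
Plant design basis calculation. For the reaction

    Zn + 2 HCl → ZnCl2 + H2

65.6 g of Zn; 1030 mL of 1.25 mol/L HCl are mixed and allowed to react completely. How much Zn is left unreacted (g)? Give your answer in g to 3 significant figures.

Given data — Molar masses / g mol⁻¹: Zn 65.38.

n(Zn) = 65.60 / 65.38 = 1.003 mol
n(HCl) = 1.25 × 1030/1000 = 1.288 mol
n/ν for Zn = 1.003/1 = 1.003
n/ν for HCl = 1.288/2 = 0.6440
Smallest n/ν is HCl → limiting reagent.
Zn consumed = (1/2) × 1.288 = 0.6440 mol
Zn remaining = 1.003 − 0.6440 = 0.3590 mol
mass = 0.3590 × 65.38 = 23.47 g

23.5 g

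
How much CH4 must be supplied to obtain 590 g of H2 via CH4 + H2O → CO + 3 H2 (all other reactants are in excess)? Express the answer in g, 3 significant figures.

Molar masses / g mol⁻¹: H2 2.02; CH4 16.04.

n(H2) = 590 / 2.02 = 292.1 mol
n(CH4) = (1/3) × 292.1 = 97.37 mol
mass = 97.37 × 16.04 = 1562 g

1560 g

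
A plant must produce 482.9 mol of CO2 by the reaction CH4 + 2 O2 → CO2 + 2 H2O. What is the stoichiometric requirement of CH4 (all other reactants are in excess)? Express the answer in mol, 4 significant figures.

n(CO2) = 482.9 mol
n(CH4) = (1/1) × 482.9 = 482.9 mol

482.9 mol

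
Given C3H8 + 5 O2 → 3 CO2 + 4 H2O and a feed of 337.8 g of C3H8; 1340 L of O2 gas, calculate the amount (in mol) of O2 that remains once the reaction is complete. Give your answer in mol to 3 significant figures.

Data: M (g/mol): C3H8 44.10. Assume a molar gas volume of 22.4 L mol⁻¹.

n(C3H8) = 337.8 / 44.10 = 7.660 mol
n(O2) = 1340 / 22.4 = 59.82 mol
n/ν for C3H8 = 7.660/1 = 7.660
n/ν for O2 = 59.82/5 = 11.96
Smallest n/ν is C3H8 → limiting reagent.
O2 consumed = (5/1) × 7.660 = 38.30 mol
O2 remaining = 59.82 − 38.30 = 21.52 mol

21.5 mol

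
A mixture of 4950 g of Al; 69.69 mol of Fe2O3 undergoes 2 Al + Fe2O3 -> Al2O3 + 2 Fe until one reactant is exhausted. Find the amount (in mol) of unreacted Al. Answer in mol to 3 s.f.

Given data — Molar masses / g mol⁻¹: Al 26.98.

44.1 mol

n(Al) = 4950 / 26.98 = 183.5 mol
n(Fe2O3) = 69.69 mol
n/ν for Al = 183.5/2 = 91.75
n/ν for Fe2O3 = 69.69/1 = 69.69
Smallest n/ν is Fe2O3 → limiting reagent.
Al consumed = (2/1) × 69.69 = 139.4 mol
Al remaining = 183.5 − 139.4 = 44.10 mol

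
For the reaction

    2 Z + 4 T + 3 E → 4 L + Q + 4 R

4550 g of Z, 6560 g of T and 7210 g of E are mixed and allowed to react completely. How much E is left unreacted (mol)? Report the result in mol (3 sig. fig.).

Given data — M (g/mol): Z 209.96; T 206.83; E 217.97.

9.29 mol

n(Z) = 4550 / 209.96 = 21.67 mol
n(T) = 6560 / 206.83 = 31.72 mol
n(E) = 7210 / 217.97 = 33.08 mol
n/ν for Z = 21.67/2 = 10.84
n/ν for T = 31.72/4 = 7.930
n/ν for E = 33.08/3 = 11.03
Smallest n/ν is T → limiting reagent.
E consumed = (3/4) × 31.72 = 23.79 mol
E remaining = 33.08 − 23.79 = 9.290 mol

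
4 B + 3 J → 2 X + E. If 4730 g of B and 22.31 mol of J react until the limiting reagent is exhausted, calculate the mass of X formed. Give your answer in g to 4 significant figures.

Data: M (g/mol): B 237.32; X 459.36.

4578 g

n(B) = 4730 / 237.32 = 19.93 mol
n(J) = 22.31 mol
n/ν for B = 19.93/4 = 4.983
n/ν for J = 22.31/3 = 7.437
Smallest n/ν is B → limiting reagent.
n(X) = (2/4) × 19.93 = 9.965 mol
mass = 9.965 × 459.36 = 4578 g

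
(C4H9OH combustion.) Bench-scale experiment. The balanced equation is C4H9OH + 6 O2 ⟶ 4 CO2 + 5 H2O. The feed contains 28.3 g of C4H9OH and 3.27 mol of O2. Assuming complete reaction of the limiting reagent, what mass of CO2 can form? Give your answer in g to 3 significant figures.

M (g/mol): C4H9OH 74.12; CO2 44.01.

n(C4H9OH) = 28.30 / 74.12 = 0.3818 mol
n(O2) = 3.270 mol
n/ν for C4H9OH = 0.3818/1 = 0.3818
n/ν for O2 = 3.270/6 = 0.5450
Smallest n/ν is C4H9OH → limiting reagent.
n(CO2) = (4/1) × 0.3818 = 1.527 mol
mass = 1.527 × 44.01 = 67.20 g

67.2 g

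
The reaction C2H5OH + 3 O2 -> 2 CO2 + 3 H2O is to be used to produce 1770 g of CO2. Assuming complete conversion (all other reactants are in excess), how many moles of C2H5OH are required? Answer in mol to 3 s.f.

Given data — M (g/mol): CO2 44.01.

n(CO2) = 1770 / 44.01 = 40.22 mol
n(C2H5OH) = (1/2) × 40.22 = 20.11 mol

20.1 mol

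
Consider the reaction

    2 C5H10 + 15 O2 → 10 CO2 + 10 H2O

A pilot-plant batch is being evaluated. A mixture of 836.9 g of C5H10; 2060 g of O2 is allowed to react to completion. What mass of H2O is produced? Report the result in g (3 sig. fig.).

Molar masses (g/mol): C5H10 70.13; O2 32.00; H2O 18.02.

773 g

n(C5H10) = 836.9 / 70.13 = 11.93 mol
n(O2) = 2060 / 32.00 = 64.38 mol
n/ν → C5H10: 5.965, O2: 4.292; O2 is limiting.
n(H2O) = (10/15) × 64.38 = 42.92 mol
mass = 42.92 × 18.02 = 773.4 g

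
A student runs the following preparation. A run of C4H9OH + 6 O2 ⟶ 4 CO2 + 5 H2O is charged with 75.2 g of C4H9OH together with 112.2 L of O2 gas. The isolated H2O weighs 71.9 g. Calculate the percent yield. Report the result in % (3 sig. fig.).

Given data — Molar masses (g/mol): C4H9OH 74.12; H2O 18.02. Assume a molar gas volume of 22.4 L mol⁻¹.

95.6 %

n(C4H9OH) = 75.20 / 74.12 = 1.015 mol
n(O2) = 112.2 / 22.4 = 5.009 mol
n/ν for C4H9OH = 1.015/1 = 1.015
n/ν for O2 = 5.009/6 = 0.8348
Smallest n/ν is O2 → limiting reagent.
theoretical n(H2O) = (5/6) × 5.009 = 4.174 mol → 75.22 g
% yield = 71.9 / 75.22 × 100 = 95.59 %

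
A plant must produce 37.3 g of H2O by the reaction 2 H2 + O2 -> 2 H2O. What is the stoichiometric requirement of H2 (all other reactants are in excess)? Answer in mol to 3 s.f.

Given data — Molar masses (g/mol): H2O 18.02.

n(H2O) = 37.3 / 18.02 = 2.070 mol
n(H2) = (2/2) × 2.070 = 2.070 mol

2.07 mol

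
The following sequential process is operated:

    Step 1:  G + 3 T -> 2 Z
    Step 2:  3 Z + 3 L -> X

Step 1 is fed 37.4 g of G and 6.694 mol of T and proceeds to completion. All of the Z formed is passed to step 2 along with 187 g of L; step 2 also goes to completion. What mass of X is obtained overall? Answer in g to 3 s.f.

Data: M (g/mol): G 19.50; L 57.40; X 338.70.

Step 1:
n(G) = 37.40 / 19.50 = 1.918 mol
n(T) = 6.694 mol
n/ν for G = 1.918/1 = 1.918
n/ν for T = 6.694/3 = 2.231
Smallest n/ν is G → limiting reagent.
n(Z) produced = (2/1) × 1.918 = 3.836 mol
Step 2:
n(Z) available = 3.836 mol
n(L) = 187.0 / 57.40 = 3.258 mol
n/ν for Z = 3.836/3 = 1.279
n/ν for L = 3.258/3 = 1.086
Smallest n/ν is L → limiting reagent.
n(X) = (1/3) × 3.258 = 1.086 mol
mass = 1.086 × 338.70 = 367.8 g

368 g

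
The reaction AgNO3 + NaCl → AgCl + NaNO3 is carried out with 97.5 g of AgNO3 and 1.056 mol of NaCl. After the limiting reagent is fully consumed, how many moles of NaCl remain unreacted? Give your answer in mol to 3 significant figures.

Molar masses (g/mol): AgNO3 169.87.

n(AgNO3) = 97.50 / 169.87 = 0.5740 mol
n(NaCl) = 1.056 mol
n/ν → AgNO3: 0.5740, NaCl: 1.056; AgNO3 is limiting.
NaCl consumed = (1/1) × 0.5740 = 0.5740 mol
NaCl remaining = 1.056 − 0.5740 = 0.4820 mol

0.482 mol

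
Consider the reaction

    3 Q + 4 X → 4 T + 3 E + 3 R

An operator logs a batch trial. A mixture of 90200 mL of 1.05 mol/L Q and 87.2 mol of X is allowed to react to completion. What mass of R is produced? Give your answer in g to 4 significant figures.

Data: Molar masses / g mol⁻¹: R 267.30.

n(Q) = 1.05 × 90200/1000 = 94.71 mol
n(X) = 87.20 mol
n/ν → Q: 31.57, X: 21.80; X is limiting.
n(R) = (3/4) × 87.20 = 65.40 mol
mass = 65.40 × 267.30 = 17480 g

17480 g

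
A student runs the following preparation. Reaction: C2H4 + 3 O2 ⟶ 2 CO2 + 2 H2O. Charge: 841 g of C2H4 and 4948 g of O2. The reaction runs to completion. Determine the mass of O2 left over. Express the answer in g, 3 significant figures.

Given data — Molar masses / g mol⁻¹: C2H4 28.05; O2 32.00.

2070 g

n(C2H4) = 841.0 / 28.05 = 29.98 mol
n(O2) = 4948 / 32.00 = 154.6 mol
n/ν for C2H4 = 29.98/1 = 29.98
n/ν for O2 = 154.6/3 = 51.53
Smallest n/ν is C2H4 → limiting reagent.
O2 consumed = (3/1) × 29.98 = 89.94 mol
O2 remaining = 154.6 − 89.94 = 64.66 mol
mass = 64.66 × 32.00 = 2069 g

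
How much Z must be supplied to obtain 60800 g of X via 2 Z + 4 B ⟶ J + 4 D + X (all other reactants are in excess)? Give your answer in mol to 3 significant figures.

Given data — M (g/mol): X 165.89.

n(X) = 60800 / 165.89 = 366.5 mol
n(Z) = (2/1) × 366.5 = 733.0 mol

733 mol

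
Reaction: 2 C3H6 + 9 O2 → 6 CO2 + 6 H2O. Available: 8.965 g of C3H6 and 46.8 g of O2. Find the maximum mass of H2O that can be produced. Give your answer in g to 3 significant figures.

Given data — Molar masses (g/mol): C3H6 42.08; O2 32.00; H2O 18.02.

n(C3H6) = 8.965 / 42.08 = 0.2130 mol
n(O2) = 46.80 / 32.00 = 1.463 mol
n/ν for C3H6 = 0.2130/2 = 0.1065
n/ν for O2 = 1.463/9 = 0.1626
Smallest n/ν is C3H6 → limiting reagent.
n(H2O) = (6/2) × 0.2130 = 0.6390 mol
mass = 0.6390 × 18.02 = 11.51 g

11.5 g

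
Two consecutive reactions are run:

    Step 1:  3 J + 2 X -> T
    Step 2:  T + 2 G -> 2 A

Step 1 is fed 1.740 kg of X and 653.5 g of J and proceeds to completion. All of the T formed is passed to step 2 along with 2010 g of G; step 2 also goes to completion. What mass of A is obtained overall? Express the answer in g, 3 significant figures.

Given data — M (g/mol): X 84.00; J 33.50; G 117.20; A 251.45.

Step 1:
n(X) = 1.740×1000 / 84.00 = 20.71 mol
n(J) = 653.5 / 33.50 = 19.51 mol
n/ν for X = 20.71/2 = 10.36
n/ν for J = 19.51/3 = 6.503
Smallest n/ν is J → limiting reagent.
n(T) produced = (1/3) × 19.51 = 6.503 mol
Step 2:
n(T) available = 6.503 mol
n(G) = 2010 / 117.20 = 17.15 mol
n/ν for T = 6.503/1 = 6.503
n/ν for G = 17.15/2 = 8.575
Smallest n/ν is T → limiting reagent.
n(A) = (2/1) × 6.503 = 13.01 mol
mass = 13.01 × 251.45 = 3271 g

3270 g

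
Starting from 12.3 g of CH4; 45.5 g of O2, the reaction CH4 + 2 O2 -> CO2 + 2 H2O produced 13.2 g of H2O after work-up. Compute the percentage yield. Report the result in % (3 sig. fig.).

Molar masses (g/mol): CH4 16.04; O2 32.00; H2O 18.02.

51.5 %

n(CH4) = 12.30 / 16.04 = 0.7668 mol
n(O2) = 45.50 / 32.00 = 1.422 mol
n/ν for CH4 = 0.7668/1 = 0.7668
n/ν for O2 = 1.422/2 = 0.7110
Smallest n/ν is O2 → limiting reagent.
theoretical n(H2O) = (2/2) × 1.422 = 1.422 mol → 25.62 g
% yield = 13.2 / 25.62 × 100 = 51.52 %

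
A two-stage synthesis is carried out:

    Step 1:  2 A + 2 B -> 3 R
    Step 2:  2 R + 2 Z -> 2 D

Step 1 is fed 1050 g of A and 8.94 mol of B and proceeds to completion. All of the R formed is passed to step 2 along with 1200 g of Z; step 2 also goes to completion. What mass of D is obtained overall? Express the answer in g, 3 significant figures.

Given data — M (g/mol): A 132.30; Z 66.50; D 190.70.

Step 1:
n(A) = 1050 / 132.30 = 7.937 mol
n(B) = 8.940 mol
n/ν for A = 7.937/2 = 3.969
n/ν for B = 8.940/2 = 4.470
Smallest n/ν is A → limiting reagent.
n(R) produced = (3/2) × 7.937 = 11.91 mol
Step 2:
n(R) available = 11.91 mol
n(Z) = 1200 / 66.50 = 18.05 mol
n/ν for R = 11.91/2 = 5.955
n/ν for Z = 18.05/2 = 9.025
Smallest n/ν is R → limiting reagent.
n(D) = (2/2) × 11.91 = 11.91 mol
mass = 11.91 × 190.70 = 2271 g

2270 g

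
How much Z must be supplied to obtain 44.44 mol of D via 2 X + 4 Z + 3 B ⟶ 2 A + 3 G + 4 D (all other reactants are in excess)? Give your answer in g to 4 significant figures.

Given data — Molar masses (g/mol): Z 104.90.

4662 g

n(D) = 44.44 mol
n(Z) = (4/4) × 44.44 = 44.44 mol
mass = 44.44 × 104.90 = 4662 g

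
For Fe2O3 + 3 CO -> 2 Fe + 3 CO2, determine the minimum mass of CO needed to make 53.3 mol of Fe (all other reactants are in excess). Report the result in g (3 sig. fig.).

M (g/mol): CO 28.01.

2240 g

n(Fe) = 53.30 mol
n(CO) = (3/2) × 53.30 = 79.95 mol
mass = 79.95 × 28.01 = 2239 g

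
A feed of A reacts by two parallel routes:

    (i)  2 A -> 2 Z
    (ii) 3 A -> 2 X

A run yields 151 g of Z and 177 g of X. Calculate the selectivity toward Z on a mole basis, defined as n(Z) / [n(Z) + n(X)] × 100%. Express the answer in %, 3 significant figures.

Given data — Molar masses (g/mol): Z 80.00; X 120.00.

56.1 %

n(Z) = 151 / 80.00 = 1.888 mol
n(X) = 177 / 120.00 = 1.475 mol
selectivity = 1.888/(1.888+1.475) × 100 = 56.14 %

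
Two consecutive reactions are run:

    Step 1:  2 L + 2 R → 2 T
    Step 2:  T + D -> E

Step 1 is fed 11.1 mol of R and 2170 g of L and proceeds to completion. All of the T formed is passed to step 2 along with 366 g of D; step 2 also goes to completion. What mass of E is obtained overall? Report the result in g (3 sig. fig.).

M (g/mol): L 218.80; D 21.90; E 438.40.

4350 g

Step 1:
n(R) = 11.10 mol
n(L) = 2170 / 218.80 = 9.918 mol
n/ν → R: 5.550, L: 4.959; L is limiting.
n(T) produced = (2/2) × 9.918 = 9.918 mol
Step 2:
n(T) available = 9.918 mol
n(D) = 366.0 / 21.90 = 16.71 mol
n/ν → T: 9.918, D: 16.71; T is limiting.
n(E) = (1/1) × 9.918 = 9.918 mol
mass = 9.918 × 438.40 = 4348 g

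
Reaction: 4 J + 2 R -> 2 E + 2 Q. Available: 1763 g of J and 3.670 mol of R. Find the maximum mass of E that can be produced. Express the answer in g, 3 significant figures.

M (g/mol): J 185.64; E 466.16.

1710 g

n(J) = 1763 / 185.64 = 9.497 mol
n(R) = 3.670 mol
n/ν for J = 9.497/4 = 2.374
n/ν for R = 3.670/2 = 1.835
Smallest n/ν is R → limiting reagent.
n(E) = (2/2) × 3.670 = 3.670 mol
mass = 3.670 × 466.16 = 1711 g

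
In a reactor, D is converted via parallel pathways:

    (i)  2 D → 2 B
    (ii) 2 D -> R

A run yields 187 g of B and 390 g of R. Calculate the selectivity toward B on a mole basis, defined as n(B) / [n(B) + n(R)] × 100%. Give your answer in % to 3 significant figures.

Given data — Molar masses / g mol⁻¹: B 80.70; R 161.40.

n(B) = 187 / 80.70 = 2.317 mol
n(R) = 390 / 161.40 = 2.416 mol
selectivity = 2.317/(2.317+2.416) × 100 = 48.95 %

49.0 %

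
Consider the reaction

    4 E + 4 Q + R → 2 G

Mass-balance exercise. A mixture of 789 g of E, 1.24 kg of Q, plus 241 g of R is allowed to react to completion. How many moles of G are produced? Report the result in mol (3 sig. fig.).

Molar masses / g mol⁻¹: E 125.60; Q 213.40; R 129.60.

2.91 mol

n(E) = 789.0 / 125.60 = 6.282 mol
n(Q) = 1.240×1000 / 213.40 = 5.811 mol
n(R) = 241.0 / 129.60 = 1.860 mol
n/ν for E = 6.282/4 = 1.571
n/ν for Q = 5.811/4 = 1.453
n/ν for R = 1.860/1 = 1.860
Smallest n/ν is Q → limiting reagent.
n(G) = (2/4) × 5.811 = 2.906 mol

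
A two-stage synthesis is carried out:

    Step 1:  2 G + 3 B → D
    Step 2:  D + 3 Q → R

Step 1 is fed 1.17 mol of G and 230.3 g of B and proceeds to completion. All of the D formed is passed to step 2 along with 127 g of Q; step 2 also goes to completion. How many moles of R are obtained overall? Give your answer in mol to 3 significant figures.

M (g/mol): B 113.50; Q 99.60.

0.425 mol

Step 1:
n(G) = 1.170 mol
n(B) = 230.3 / 113.50 = 2.029 mol
n/ν → G: 0.5850, B: 0.6763; G is limiting.
n(D) produced = (1/2) × 1.170 = 0.5850 mol
Step 2:
n(D) available = 0.5850 mol
n(Q) = 127.0 / 99.60 = 1.275 mol
n/ν → D: 0.5850, Q: 0.4250; Q is limiting.
n(R) = (1/3) × 1.275 = 0.4250 mol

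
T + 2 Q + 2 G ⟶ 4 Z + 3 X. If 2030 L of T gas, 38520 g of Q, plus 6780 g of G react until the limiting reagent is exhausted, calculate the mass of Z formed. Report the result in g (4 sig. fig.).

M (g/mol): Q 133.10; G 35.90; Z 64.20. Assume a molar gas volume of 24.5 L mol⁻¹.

n(T) = 2030 / 24.5 = 82.86 mol
n(Q) = 38520 / 133.10 = 289.4 mol
n(G) = 6780 / 35.90 = 188.9 mol
n/ν for T = 82.86/1 = 82.86
n/ν for Q = 289.4/2 = 144.7
n/ν for G = 188.9/2 = 94.45
Smallest n/ν is T → limiting reagent.
n(Z) = (4/1) × 82.86 = 331.4 mol
mass = 331.4 × 64.20 = 21280 g

21280 g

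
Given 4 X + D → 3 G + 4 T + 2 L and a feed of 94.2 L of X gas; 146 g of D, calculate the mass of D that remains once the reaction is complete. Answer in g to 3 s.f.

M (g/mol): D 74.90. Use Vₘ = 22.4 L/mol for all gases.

n(X) = 94.20 / 22.4 = 4.205 mol
n(D) = 146.0 / 74.90 = 1.949 mol
n/ν for X = 4.205/4 = 1.051
n/ν for D = 1.949/1 = 1.949
Smallest n/ν is X → limiting reagent.
D consumed = (1/4) × 4.205 = 1.051 mol
D remaining = 1.949 − 1.051 = 0.8980 mol
mass = 0.8980 × 74.90 = 67.26 g

67.3 g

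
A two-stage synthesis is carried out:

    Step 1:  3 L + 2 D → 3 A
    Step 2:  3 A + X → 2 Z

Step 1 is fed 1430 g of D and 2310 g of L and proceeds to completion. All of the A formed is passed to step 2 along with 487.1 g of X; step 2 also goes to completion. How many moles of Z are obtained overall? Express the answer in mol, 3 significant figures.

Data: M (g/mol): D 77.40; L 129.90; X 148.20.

Step 1:
n(D) = 1430 / 77.40 = 18.48 mol
n(L) = 2310 / 129.90 = 17.78 mol
n/ν → D: 9.240, L: 5.927; L is limiting.
n(A) produced = (3/3) × 17.78 = 17.78 mol
Step 2:
n(A) available = 17.78 mol
n(X) = 487.1 / 148.20 = 3.287 mol
n/ν → A: 5.927, X: 3.287; X is limiting.
n(Z) = (2/1) × 3.287 = 6.574 mol

6.57 mol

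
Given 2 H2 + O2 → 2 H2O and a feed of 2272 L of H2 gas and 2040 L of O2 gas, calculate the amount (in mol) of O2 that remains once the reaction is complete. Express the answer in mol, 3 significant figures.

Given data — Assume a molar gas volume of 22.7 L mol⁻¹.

n(H2) = 2272 / 22.7 = 100.1 mol
n(O2) = 2040 / 22.7 = 89.87 mol
n/ν → H2: 50.05, O2: 89.87; H2 is limiting.
O2 consumed = (1/2) × 100.1 = 50.05 mol
O2 remaining = 89.87 − 50.05 = 39.82 mol

39.8 mol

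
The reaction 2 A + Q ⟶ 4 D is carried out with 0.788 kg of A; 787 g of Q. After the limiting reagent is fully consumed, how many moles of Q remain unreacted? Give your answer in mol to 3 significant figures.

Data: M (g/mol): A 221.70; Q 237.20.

n(A) = 0.7880×1000 / 221.70 = 3.554 mol
n(Q) = 787.0 / 237.20 = 3.318 mol
n/ν for A = 3.554/2 = 1.777
n/ν for Q = 3.318/1 = 3.318
Smallest n/ν is A → limiting reagent.
Q consumed = (1/2) × 3.554 = 1.777 mol
Q remaining = 3.318 − 1.777 = 1.541 mol

1.54 mol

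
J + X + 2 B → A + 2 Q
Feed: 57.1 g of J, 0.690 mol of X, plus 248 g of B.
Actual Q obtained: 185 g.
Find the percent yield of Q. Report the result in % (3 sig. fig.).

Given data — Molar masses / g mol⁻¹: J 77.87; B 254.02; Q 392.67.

n(J) = 57.10 / 77.87 = 0.7333 mol
n(X) = 0.6900 mol
n(B) = 248.0 / 254.02 = 0.9763 mol
n/ν for J = 0.7333/1 = 0.7333
n/ν for X = 0.6900/1 = 0.6900
n/ν for B = 0.9763/2 = 0.4882
Smallest n/ν is B → limiting reagent.
theoretical n(Q) = (2/2) × 0.9763 = 0.9763 mol → 383.4 g
% yield = 185 / 383.4 × 100 = 48.25 %

48.3 %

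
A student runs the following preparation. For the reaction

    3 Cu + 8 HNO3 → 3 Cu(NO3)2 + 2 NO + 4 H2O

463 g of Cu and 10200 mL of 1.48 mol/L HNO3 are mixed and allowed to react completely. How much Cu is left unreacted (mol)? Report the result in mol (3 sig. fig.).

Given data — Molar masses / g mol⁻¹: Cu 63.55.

n(Cu) = 463.0 / 63.55 = 7.286 mol
n(HNO3) = 1.48 × 10200/1000 = 15.10 mol
n/ν for Cu = 7.286/3 = 2.429
n/ν for HNO3 = 15.10/8 = 1.888
Smallest n/ν is HNO3 → limiting reagent.
Cu consumed = (3/8) × 15.10 = 5.663 mol
Cu remaining = 7.286 − 5.663 = 1.623 mol

1.62 mol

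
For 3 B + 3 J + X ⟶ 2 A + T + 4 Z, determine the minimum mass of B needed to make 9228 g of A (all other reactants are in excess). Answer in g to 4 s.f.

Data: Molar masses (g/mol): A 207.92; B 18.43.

n(A) = 9228 / 207.92 = 44.38 mol
n(B) = (3/2) × 44.38 = 66.57 mol
mass = 66.57 × 18.43 = 1227 g

1227 g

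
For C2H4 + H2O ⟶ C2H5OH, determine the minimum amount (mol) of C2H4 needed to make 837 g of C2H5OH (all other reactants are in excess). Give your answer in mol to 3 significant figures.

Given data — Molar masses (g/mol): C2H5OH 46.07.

n(C2H5OH) = 837 / 46.07 = 18.17 mol
n(C2H4) = (1/1) × 18.17 = 18.17 mol

18.2 mol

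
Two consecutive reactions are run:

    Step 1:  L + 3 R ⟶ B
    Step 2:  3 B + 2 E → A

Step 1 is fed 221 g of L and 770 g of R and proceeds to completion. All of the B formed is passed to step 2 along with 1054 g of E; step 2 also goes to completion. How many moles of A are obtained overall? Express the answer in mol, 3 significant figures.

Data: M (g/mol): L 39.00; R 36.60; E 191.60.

1.89 mol

Step 1:
n(L) = 221.0 / 39.00 = 5.667 mol
n(R) = 770.0 / 36.60 = 21.04 mol
n/ν for L = 5.667/1 = 5.667
n/ν for R = 21.04/3 = 7.013
Smallest n/ν is L → limiting reagent.
n(B) produced = (1/1) × 5.667 = 5.667 mol
Step 2:
n(B) available = 5.667 mol
n(E) = 1054 / 191.60 = 5.501 mol
n/ν for B = 5.667/3 = 1.889
n/ν for E = 5.501/2 = 2.751
Smallest n/ν is B → limiting reagent.
n(A) = (1/3) × 5.667 = 1.889 mol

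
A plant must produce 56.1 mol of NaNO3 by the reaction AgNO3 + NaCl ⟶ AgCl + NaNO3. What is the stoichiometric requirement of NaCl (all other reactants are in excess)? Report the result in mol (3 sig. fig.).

56.1 mol

n(NaNO3) = 56.10 mol
n(NaCl) = (1/1) × 56.10 = 56.10 mol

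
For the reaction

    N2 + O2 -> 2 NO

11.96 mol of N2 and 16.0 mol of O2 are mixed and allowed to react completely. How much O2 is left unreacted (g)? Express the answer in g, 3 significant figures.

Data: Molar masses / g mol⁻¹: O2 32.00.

129 g

n(N2) = 11.96 mol
n(O2) = 16.00 mol
n/ν → N2: 11.96, O2: 16.00; N2 is limiting.
O2 consumed = (1/1) × 11.96 = 11.96 mol
O2 remaining = 16.00 − 11.96 = 4.040 mol
mass = 4.040 × 32.00 = 129.3 g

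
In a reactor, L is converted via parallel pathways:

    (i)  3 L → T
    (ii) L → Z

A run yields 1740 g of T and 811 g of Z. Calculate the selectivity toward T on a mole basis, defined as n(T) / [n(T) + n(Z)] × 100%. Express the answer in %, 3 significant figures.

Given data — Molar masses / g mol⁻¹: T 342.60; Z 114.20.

41.7 %

n(T) = 1740 / 342.60 = 5.079 mol
n(Z) = 811 / 114.20 = 7.102 mol
selectivity = 5.079/(5.079+7.102) × 100 = 41.70 %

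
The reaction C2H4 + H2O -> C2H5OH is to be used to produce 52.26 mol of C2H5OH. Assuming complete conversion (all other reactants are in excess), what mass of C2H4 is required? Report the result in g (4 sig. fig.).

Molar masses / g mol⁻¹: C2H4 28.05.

n(C2H5OH) = 52.26 mol
n(C2H4) = (1/1) × 52.26 = 52.26 mol
mass = 52.26 × 28.05 = 1466 g

1466 g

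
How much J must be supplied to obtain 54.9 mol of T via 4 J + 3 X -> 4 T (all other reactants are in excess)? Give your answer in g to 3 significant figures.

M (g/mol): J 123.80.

n(T) = 54.90 mol
n(J) = (4/4) × 54.90 = 54.90 mol
mass = 54.90 × 123.80 = 6797 g

6800 g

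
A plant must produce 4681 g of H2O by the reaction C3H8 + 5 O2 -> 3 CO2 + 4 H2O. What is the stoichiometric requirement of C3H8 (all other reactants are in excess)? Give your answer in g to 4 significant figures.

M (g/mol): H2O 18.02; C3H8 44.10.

2864 g

n(H2O) = 4681 / 18.02 = 259.8 mol
n(C3H8) = (1/4) × 259.8 = 64.95 mol
mass = 64.95 × 44.10 = 2864 g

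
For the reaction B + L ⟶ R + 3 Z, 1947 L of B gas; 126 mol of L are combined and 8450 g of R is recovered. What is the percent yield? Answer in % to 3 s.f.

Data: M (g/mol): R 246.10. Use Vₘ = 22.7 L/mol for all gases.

n(B) = 1947 / 22.7 = 85.77 mol
n(L) = 126.0 mol
n/ν → B: 85.77, L: 126.0; B is limiting.
theoretical n(R) = (1/1) × 85.77 = 85.77 mol → 21110 g
% yield = 8450 / 21110 × 100 = 40.03 %

40.0 %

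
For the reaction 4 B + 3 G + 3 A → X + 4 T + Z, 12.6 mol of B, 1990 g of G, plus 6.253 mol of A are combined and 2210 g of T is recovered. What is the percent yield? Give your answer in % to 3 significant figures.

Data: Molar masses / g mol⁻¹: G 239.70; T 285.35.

n(B) = 12.60 mol
n(G) = 1990 / 239.70 = 8.302 mol
n(A) = 6.253 mol
n/ν for B = 12.60/4 = 3.150
n/ν for G = 8.302/3 = 2.767
n/ν for A = 6.253/3 = 2.084
Smallest n/ν is A → limiting reagent.
theoretical n(T) = (4/3) × 6.253 = 8.337 mol → 2379 g
% yield = 2210 / 2379 × 100 = 92.90 %

92.9 %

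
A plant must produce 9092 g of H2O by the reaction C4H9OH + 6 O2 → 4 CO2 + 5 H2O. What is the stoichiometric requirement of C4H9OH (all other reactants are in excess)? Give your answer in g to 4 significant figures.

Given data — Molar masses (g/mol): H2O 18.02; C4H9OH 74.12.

n(H2O) = 9092 / 18.02 = 504.6 mol
n(C4H9OH) = (1/5) × 504.6 = 100.9 mol
mass = 100.9 × 74.12 = 7479 g

7479 g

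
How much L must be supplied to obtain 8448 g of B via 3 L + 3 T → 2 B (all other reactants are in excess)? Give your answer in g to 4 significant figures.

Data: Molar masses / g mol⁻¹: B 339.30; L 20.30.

n(B) = 8448 / 339.30 = 24.90 mol
n(L) = (3/2) × 24.90 = 37.35 mol
mass = 37.35 × 20.30 = 758.2 g

758.2 g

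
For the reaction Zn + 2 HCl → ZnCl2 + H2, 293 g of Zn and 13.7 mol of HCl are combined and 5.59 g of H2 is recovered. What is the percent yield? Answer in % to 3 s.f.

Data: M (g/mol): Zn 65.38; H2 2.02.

61.8 %

n(Zn) = 293.0 / 65.38 = 4.481 mol
n(HCl) = 13.70 mol
n/ν for Zn = 4.481/1 = 4.481
n/ν for HCl = 13.70/2 = 6.850
Smallest n/ν is Zn → limiting reagent.
theoretical n(H2) = (1/1) × 4.481 = 4.481 mol → 9.052 g
% yield = 5.59 / 9.052 × 100 = 61.75 %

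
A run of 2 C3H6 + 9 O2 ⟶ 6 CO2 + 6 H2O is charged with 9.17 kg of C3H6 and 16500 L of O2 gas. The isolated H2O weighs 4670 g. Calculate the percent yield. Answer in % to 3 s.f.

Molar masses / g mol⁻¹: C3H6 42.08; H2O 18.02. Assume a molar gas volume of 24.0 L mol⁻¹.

n(C3H6) = 9.170×1000 / 42.08 = 217.9 mol
n(O2) = 16500 / 24.0 = 687.5 mol
n/ν for C3H6 = 217.9/2 = 109.0
n/ν for O2 = 687.5/9 = 76.39
Smallest n/ν is O2 → limiting reagent.
theoretical n(H2O) = (6/9) × 687.5 = 458.3 mol → 8259 g
% yield = 4670 / 8259 × 100 = 56.54 %

56.5 %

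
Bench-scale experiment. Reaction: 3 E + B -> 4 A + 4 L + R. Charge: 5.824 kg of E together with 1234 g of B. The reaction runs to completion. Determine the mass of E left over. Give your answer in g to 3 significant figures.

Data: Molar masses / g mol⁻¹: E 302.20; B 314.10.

2260 g

n(E) = 5.824×1000 / 302.20 = 19.27 mol
n(B) = 1234 / 314.10 = 3.929 mol
n/ν → E: 6.423, B: 3.929; B is limiting.
E consumed = (3/1) × 3.929 = 11.79 mol
E remaining = 19.27 − 11.79 = 7.480 mol
mass = 7.480 × 302.20 = 2260 g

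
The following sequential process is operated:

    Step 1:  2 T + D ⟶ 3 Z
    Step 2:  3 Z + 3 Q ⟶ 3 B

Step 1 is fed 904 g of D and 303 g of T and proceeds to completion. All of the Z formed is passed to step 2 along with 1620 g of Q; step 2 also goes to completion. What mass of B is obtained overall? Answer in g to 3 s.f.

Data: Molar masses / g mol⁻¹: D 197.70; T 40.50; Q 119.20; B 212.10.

2380 g

Step 1:
n(D) = 904.0 / 197.70 = 4.573 mol
n(T) = 303.0 / 40.50 = 7.481 mol
n/ν for D = 4.573/1 = 4.573
n/ν for T = 7.481/2 = 3.741
Smallest n/ν is T → limiting reagent.
n(Z) produced = (3/2) × 7.481 = 11.22 mol
Step 2:
n(Z) available = 11.22 mol
n(Q) = 1620 / 119.20 = 13.59 mol
n/ν for Z = 11.22/3 = 3.740
n/ν for Q = 13.59/3 = 4.530
Smallest n/ν is Z → limiting reagent.
n(B) = (3/3) × 11.22 = 11.22 mol
mass = 11.22 × 212.10 = 2380 g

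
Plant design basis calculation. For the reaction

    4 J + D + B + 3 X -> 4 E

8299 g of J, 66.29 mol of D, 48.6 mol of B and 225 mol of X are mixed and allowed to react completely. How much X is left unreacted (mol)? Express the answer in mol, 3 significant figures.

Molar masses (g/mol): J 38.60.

79.2 mol

n(J) = 8299 / 38.60 = 215.0 mol
n(D) = 66.29 mol
n(B) = 48.60 mol
n(X) = 225.0 mol
n/ν → J: 53.75, D: 66.29, B: 48.60, X: 75.00; B is limiting.
X consumed = (3/1) × 48.60 = 145.8 mol
X remaining = 225.0 − 145.8 = 79.20 mol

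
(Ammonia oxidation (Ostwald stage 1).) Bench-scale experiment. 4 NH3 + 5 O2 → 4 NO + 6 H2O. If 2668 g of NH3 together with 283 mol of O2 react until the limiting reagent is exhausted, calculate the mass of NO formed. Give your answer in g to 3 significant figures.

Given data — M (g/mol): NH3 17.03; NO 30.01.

n(NH3) = 2668 / 17.03 = 156.7 mol
n(O2) = 283.0 mol
n/ν for NH3 = 156.7/4 = 39.18
n/ν for O2 = 283.0/5 = 56.60
Smallest n/ν is NH3 → limiting reagent.
n(NO) = (4/4) × 156.7 = 156.7 mol
mass = 156.7 × 30.01 = 4703 g

4700 g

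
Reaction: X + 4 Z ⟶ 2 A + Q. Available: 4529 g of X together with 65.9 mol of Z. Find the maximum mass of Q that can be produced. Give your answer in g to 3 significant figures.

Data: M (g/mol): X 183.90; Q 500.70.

n(X) = 4529 / 183.90 = 24.63 mol
n(Z) = 65.90 mol
n/ν → X: 24.63, Z: 16.48; Z is limiting.
n(Q) = (1/4) × 65.90 = 16.48 mol
mass = 16.48 × 500.70 = 8252 g

8250 g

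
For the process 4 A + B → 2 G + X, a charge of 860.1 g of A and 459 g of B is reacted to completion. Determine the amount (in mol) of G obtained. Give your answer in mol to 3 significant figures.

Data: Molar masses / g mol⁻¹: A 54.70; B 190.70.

n(A) = 860.1 / 54.70 = 15.72 mol
n(B) = 459.0 / 190.70 = 2.407 mol
n/ν for A = 15.72/4 = 3.930
n/ν for B = 2.407/1 = 2.407
Smallest n/ν is B → limiting reagent.
n(G) = (2/1) × 2.407 = 4.814 mol

4.81 mol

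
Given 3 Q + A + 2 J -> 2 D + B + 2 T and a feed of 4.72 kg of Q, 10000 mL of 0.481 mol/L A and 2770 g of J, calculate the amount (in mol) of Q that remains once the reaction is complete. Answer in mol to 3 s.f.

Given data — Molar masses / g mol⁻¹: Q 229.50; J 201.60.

6.14 mol

n(Q) = 4.720×1000 / 229.50 = 20.57 mol
n(A) = 0.481 × 10000/1000 = 4.810 mol
n(J) = 2770 / 201.60 = 13.74 mol
n/ν for Q = 20.57/3 = 6.857
n/ν for A = 4.810/1 = 4.810
n/ν for J = 13.74/2 = 6.870
Smallest n/ν is A → limiting reagent.
Q consumed = (3/1) × 4.810 = 14.43 mol
Q remaining = 20.57 − 14.43 = 6.140 mol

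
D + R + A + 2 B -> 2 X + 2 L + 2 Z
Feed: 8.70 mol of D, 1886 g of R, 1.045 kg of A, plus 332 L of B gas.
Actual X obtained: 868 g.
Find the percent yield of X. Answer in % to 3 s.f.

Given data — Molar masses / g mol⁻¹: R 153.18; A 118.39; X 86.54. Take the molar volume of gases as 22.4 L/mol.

67.7 %

n(D) = 8.700 mol
n(R) = 1886 / 153.18 = 12.31 mol
n(A) = 1.045×1000 / 118.39 = 8.827 mol
n(B) = 332.0 / 22.4 = 14.82 mol
n/ν for D = 8.700/1 = 8.700
n/ν for R = 12.31/1 = 12.31
n/ν for A = 8.827/1 = 8.827
n/ν for B = 14.82/2 = 7.410
Smallest n/ν is B → limiting reagent.
theoretical n(X) = (2/2) × 14.82 = 14.82 mol → 1283 g
% yield = 868 / 1283 × 100 = 67.65 %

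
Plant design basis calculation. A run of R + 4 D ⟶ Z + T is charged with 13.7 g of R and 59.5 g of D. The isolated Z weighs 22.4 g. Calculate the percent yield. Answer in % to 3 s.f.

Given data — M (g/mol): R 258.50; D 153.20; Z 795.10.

n(R) = 13.70 / 258.50 = 0.05300 mol
n(D) = 59.50 / 153.20 = 0.3884 mol
n/ν for R = 0.05300/1 = 0.05300
n/ν for D = 0.3884/4 = 0.09710
Smallest n/ν is R → limiting reagent.
theoretical n(Z) = (1/1) × 0.05300 = 0.05300 mol → 42.14 g
% yield = 22.4 / 42.14 × 100 = 53.16 %

53.2 %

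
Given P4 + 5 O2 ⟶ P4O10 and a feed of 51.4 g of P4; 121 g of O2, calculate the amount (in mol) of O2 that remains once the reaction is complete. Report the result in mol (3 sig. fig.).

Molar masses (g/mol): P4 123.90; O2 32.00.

1.71 mol

n(P4) = 51.40 / 123.90 = 0.4149 mol
n(O2) = 121.0 / 32.00 = 3.781 mol
n/ν for P4 = 0.4149/1 = 0.4149
n/ν for O2 = 3.781/5 = 0.7562
Smallest n/ν is P4 → limiting reagent.
O2 consumed = (5/1) × 0.4149 = 2.075 mol
O2 remaining = 3.781 − 2.075 = 1.706 mol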